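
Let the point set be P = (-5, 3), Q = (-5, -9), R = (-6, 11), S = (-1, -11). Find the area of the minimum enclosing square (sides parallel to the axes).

The bounding box has width 5 and height 22.
An axis-aligned square enclosing the set must have side ≥ max(width, height).
So the minimum side is max(5, 22) = 22.
Area = 22² = 484.

484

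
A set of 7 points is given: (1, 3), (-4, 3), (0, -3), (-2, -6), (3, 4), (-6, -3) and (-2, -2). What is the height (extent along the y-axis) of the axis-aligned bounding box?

max y = 4, min y = -6, so height = 10.

10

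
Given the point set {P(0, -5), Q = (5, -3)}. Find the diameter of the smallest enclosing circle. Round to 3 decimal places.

5.385

The smallest circle enclosing two points has them as diameter endpoints.
Centre = midpoint = (2.5, -4); r² = |PQ|²/4 = 29/4 = 7.25.
Diameter = 2r = 2√(7.25) ≈ 5.385.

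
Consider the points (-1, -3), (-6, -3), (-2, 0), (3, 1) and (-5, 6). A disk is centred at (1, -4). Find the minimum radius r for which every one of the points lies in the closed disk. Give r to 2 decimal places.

The required radius is the distance from (1, -4) to the farthest point.
Squared distances: 5, 50, 25, 29, 136.
Maximum is 136, attained at (-5, 6).
r = √136 ≈ 11.66.

11.66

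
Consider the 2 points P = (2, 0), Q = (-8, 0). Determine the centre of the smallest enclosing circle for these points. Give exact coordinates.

The smallest circle enclosing two points has them as diameter endpoints.
Centre = midpoint = (-3, 0); r² = |PQ|²/4 = 100/4 = 25.
Centre = (-3, 0).

(-3, 0)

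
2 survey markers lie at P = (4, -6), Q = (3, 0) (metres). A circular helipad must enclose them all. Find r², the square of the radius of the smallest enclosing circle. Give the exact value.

9.25

The smallest circle enclosing two points has them as diameter endpoints.
Centre = midpoint = (3.5, -3); r² = |PQ|²/4 = 37/4 = 9.25.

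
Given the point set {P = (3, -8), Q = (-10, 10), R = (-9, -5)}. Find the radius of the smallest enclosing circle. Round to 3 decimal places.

Side lengths²: PQ² = 493, PR² = 153, QR² = 226.
Since PQ² = 493 ≥ 226 + 153 = 379, the angle opposite PQ is not acute, so the smallest enclosing circle has PQ as diameter.
Centre = midpoint of PQ = (-3.5, 1), r² = 493/4 = 123.25.
r = √(123.25) ≈ 11.102.

11.102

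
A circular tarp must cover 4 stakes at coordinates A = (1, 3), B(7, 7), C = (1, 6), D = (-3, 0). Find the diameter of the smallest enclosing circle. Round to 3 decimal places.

By Welzl's lemma the MEC is supported by two points (diametrically opposite) or three points (on a circumcircle).
The farthest pair is B–D with squared distance 149. The circle on this segment as diameter has centre (2, 3.5) and r² = 149/4 = 37.25.
Check A: distance² to centre = 1.25 ≤ 37.25, so it lies inside.
All remaining points lie in this disk, and no smaller disk contains both endpoints, so this is the minimum enclosing circle.
Diameter = 2r = 2√(37.25) ≈ 12.207.

12.207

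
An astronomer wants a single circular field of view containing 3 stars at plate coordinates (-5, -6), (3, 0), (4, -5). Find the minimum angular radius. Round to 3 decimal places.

Call the three points A, B, C in the order given.
Side lengths²: AB² = 100, AC² = 82, BC² = 26.
Since AB² = 100 < 82 + 26 = 108, the triangle is acute, so the smallest enclosing circle is the circumcircle.
Circumcentre = (-17/23, -77/23), r² = 13325/529.
r = √(13325/529) ≈ 5.019.

5.019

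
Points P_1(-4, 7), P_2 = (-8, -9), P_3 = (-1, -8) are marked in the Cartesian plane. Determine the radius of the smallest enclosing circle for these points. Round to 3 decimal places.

8.259

Side lengths²: P_1P_2² = 272, P_1P_3² = 234, P_2P_3² = 50.
Since P_1P_2² = 272 < 234 + 50 = 284, the triangle is acute, so the smallest enclosing circle is the circumcircle.
Circumcentre = (-50/9, -10/9), r² = 5525/81.
r = √(5525/81) ≈ 8.259.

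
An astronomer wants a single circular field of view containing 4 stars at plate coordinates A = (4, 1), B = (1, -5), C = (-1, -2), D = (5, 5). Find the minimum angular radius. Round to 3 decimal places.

The minimum enclosing circle of a finite set is fixed by two of the points (as a diameter) or three (as a circumcircle).
The farthest pair is B–D with squared distance 116. The circle on this segment as diameter has centre (3, 0) and r² = 116/4 = 29.
Check A: distance² to centre = 2 ≤ 29, so it lies inside.
All remaining points lie in this disk, and no smaller disk contains both endpoints, so this is the minimum enclosing circle.
r = √29 ≈ 5.385.

5.385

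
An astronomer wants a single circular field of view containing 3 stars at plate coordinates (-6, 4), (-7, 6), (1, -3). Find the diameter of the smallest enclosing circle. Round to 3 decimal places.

Call the three points A, B, C in the order given.
Side lengths²: AB² = 5, AC² = 98, BC² = 145.
Since BC² = 145 ≥ 98 + 5 = 103, the angle opposite BC is not acute, so the smallest enclosing circle has BC as diameter.
Centre = midpoint of BC = (-3, 1.5), r² = 145/4 = 36.25.
Diameter = 2r = 2√(36.25) ≈ 12.042.

12.042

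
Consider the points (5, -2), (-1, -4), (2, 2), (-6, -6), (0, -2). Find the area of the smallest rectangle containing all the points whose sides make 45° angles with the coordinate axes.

56

In coordinates u = x + y, v = x − y the rectangle is axis-aligned; the map (x,y)→(u,v) scales areas by 2.
u-values: 3, -5, 4, -12, -2; range = 4 − (-12) = 16.
v-values: 7, 3, 0, 0, 2; range = 7 − 0 = 7.
Area = (16 × 7) / 2 = 56.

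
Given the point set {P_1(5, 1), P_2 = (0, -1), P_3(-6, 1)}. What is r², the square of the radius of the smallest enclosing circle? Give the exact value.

30.25

Side lengths²: P_1P_2² = 29, P_1P_3² = 121, P_2P_3² = 40.
Since P_1P_3² = 121 ≥ 40 + 29 = 69, the angle opposite P_1P_3 is not acute, so the smallest enclosing circle has P_1P_3 as diameter.
Centre = midpoint of P_1P_3 = (-0.5, 1), r² = 121/4 = 30.25.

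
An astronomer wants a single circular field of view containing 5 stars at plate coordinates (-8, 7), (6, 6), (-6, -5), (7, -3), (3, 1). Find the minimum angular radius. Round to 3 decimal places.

By Welzl's lemma the MEC is supported by two points (diametrically opposite) or three points (on a circumcircle).
The farthest pair is (-8, 7)–(7, -3) with squared distance 325. The circle on this segment as diameter has centre (-0.5, 2) and r² = 325/4 = 81.25.
Check (6, 6): distance² to centre = 58.25 ≤ 81.25, so it lies inside.
All remaining points lie in this disk, and no smaller disk contains both endpoints, so this is the minimum enclosing circle.
r = √(81.25) ≈ 9.014.

9.014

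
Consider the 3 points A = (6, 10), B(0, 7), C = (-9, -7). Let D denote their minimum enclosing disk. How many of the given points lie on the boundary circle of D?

Side lengths²: AB² = 45, AC² = 514, BC² = 277.
Since AC² = 514 ≥ 277 + 45 = 322, the angle opposite AC is not acute, so the smallest enclosing circle has AC as diameter.
Centre = midpoint of AC = (-1.5, 1.5), r² = 514/4 = 128.5.
The points at distance exactly r from the centre are A, C — 2 points.

2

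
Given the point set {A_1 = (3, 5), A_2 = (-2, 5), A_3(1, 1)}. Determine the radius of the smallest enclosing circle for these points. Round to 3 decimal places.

Side lengths²: A_1A_2² = 25, A_1A_3² = 20, A_2A_3² = 25.
Since A_2A_3² = 25 < 25 + 20 = 45, the triangle is acute, so the smallest enclosing circle is the circumcircle.
Circumcentre = (0.5, 3.75), r² = 7.8125.
r = √(7.8125) ≈ 2.795.

2.795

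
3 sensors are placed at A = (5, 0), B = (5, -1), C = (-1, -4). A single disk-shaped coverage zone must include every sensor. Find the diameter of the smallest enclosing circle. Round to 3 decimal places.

Side lengths²: AB² = 1, AC² = 52, BC² = 45.
Since AC² = 52 ≥ 45 + 1 = 46, the angle opposite AC is not acute, so the smallest enclosing circle has AC as diameter.
Centre = midpoint of AC = (2, -2), r² = 52/4 = 13.
Diameter = 2r = 2√13 ≈ 7.211.

7.211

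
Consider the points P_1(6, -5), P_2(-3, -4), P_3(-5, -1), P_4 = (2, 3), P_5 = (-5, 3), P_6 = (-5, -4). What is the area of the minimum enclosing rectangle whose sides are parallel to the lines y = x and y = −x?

133

In coordinates u = x + y, v = x − y the rectangle is axis-aligned; the map (x,y)→(u,v) scales areas by 2.
u-values: 1, -7, -6, 5, -2, -9; range = 5 − (-9) = 14.
v-values: 11, 1, -4, -1, -8, -1; range = 11 − (-8) = 19.
Area = (14 × 19) / 2 = 133.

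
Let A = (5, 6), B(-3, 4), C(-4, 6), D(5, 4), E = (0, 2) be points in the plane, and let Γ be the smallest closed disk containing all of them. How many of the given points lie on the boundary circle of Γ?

3

The minimum enclosing circle of a finite set is fixed by two of the points (as a diameter) or three (as a circumcircle).
The farthest pair is C–D with squared distance 85. The circle on this segment as diameter has centre (0.5, 5) and r² = 85/4 = 21.25.
Check A: distance² to centre = 21.25 ≤ 21.25, so it lies inside.
All remaining points lie in this disk, and no smaller disk contains both endpoints, so this is the minimum enclosing circle.
The points at distance exactly r from the centre are A, C, D — 3 points.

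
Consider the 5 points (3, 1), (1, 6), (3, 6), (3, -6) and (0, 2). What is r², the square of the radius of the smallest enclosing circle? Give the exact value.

The minimum enclosing circle of a finite set is fixed by two of the points (as a diameter) or three (as a circumcircle).
The farthest pair is (1, 6)–(3, -6) with squared distance 148. The circle on this segment as diameter has centre (2, 0) and r² = 148/4 = 37.
Check (3, 1): distance² to centre = 2 ≤ 37, so it lies inside.
All remaining points lie in this disk, and no smaller disk contains both endpoints, so this is the minimum enclosing circle.

37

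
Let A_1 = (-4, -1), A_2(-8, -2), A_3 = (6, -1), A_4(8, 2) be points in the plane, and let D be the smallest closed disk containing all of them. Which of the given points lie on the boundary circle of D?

A_2, A_4

The farthest pair is A_2–A_4 with squared distance 272. The circle on this segment as diameter has centre (0, 0) and r² = 272/4 = 68.
Check A_1: distance² to centre = 17 ≤ 68, so it lies inside.
All remaining points lie in this disk, and no smaller disk contains both endpoints, so this is the minimum enclosing circle.
The points at distance exactly r from the centre are A_2, A_4 — 2 points.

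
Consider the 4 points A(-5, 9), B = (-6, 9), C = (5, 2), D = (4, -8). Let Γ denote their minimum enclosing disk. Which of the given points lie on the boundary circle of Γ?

The farthest pair is B–D with squared distance 389. The circle on this segment as diameter has centre (-1, 0.5) and r² = 389/4 = 97.25.
Check A: distance² to centre = 88.25 ≤ 97.25, so it lies inside.
All remaining points lie in this disk, and no smaller disk contains both endpoints, so this is the minimum enclosing circle.
The points at distance exactly r from the centre are B, D — 2 points.

B, D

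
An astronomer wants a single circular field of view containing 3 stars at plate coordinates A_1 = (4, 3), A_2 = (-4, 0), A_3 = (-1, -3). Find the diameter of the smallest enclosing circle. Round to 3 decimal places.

8.579

Side lengths²: A_1A_2² = 73, A_1A_3² = 61, A_2A_3² = 18.
Since A_1A_2² = 73 < 61 + 18 = 79, the triangle is acute, so the smallest enclosing circle is the circumcircle.
Circumcentre = (3/22, 25/22), r² = 4453/242.
Diameter = 2r = 2√(4453/242) ≈ 8.579.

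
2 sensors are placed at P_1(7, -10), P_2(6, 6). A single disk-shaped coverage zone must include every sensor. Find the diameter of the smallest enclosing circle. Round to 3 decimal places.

The smallest circle enclosing two points has them as diameter endpoints.
Centre = midpoint = (6.5, -2); r² = |P_1P_2|²/4 = 257/4 = 64.25.
Diameter = 2r = 2√(64.25) ≈ 16.031.

16.031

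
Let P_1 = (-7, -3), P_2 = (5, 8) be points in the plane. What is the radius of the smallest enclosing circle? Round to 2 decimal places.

8.14

The smallest circle enclosing two points has them as diameter endpoints.
Centre = midpoint = (-1, 2.5); r² = |P_1P_2|²/4 = 265/4 = 66.25.
r = √(66.25) ≈ 8.14.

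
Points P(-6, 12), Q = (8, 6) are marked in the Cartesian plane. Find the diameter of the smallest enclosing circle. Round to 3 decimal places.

The smallest circle enclosing two points has them as diameter endpoints.
Centre = midpoint = (1, 9); r² = |PQ|²/4 = 232/4 = 58.
Diameter = 2r = 2√58 ≈ 15.232.

15.232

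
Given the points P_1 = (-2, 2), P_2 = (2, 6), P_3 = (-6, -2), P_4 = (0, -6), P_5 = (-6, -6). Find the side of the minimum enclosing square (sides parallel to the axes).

The bounding box has width 8 and height 12.
An axis-aligned square enclosing the set must have side ≥ max(width, height).
So the minimum side is max(8, 12) = 12.

12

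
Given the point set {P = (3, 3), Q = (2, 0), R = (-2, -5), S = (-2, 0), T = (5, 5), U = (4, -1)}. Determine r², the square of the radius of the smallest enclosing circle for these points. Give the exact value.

37.25

By Welzl's lemma the MEC is supported by two points (diametrically opposite) or three points (on a circumcircle).
The farthest pair is R–T with squared distance 149. The circle on this segment as diameter has centre (1.5, 0) and r² = 149/4 = 37.25.
Check P: distance² to centre = 11.25 ≤ 37.25, so it lies inside.
All remaining points lie in this disk, and no smaller disk contains both endpoints, so this is the minimum enclosing circle.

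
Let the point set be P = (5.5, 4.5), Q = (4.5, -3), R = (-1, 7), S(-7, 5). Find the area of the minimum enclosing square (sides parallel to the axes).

156.25

The bounding box has width 12.5 and height 10.
An axis-aligned square enclosing the set must have side ≥ max(width, height).
So the minimum side is max(12.5, 10) = 12.5.
Area = 12.5² = 156.25.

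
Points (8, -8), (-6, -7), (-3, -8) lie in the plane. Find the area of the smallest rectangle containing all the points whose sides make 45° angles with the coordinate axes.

In coordinates u = x + y, v = x − y the rectangle is axis-aligned; the map (x,y)→(u,v) scales areas by 2.
u-values: 0, -13, -11; range = 0 − (-13) = 13.
v-values: 16, 1, 5; range = 16 − 1 = 15.
Area = (13 × 15) / 2 = 97.5.

97.5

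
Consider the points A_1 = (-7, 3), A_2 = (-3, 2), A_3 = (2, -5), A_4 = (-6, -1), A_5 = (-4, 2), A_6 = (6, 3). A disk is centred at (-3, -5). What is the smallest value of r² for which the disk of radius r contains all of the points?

145

The required radius is the distance from (-3, -5) to the farthest point.
Squared distances: 80, 49, 25, 25, 50, 145.
Maximum is 145, attained at A_6.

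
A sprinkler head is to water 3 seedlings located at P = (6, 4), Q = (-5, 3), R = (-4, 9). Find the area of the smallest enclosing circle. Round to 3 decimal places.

104.890

Side lengths²: PQ² = 122, PR² = 125, QR² = 37.
Since PR² = 125 < 122 + 37 = 159, the triangle is acute, so the smallest enclosing circle is the circumcircle.
Circumcentre = (9/26, 135/26), r² = 11285/338.
Area = π·r² = π·11285/338 ≈ 104.890.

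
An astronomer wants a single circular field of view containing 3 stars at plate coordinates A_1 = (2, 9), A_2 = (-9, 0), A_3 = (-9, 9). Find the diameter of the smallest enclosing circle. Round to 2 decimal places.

Side lengths²: A_1A_2² = 202, A_1A_3² = 121, A_2A_3² = 81.
Since A_1A_2² = 202 ≥ 121 + 81 = 202, the angle opposite A_1A_2 is not acute, so the smallest enclosing circle has A_1A_2 as diameter.
Centre = midpoint of A_1A_2 = (-3.5, 4.5), r² = 202/4 = 50.5.
Diameter = 2r = 2√(50.5) ≈ 14.21.

14.21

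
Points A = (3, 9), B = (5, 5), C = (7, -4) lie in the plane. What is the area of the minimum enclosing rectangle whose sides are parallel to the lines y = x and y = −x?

76.5

In coordinates u = x + y, v = x − y the rectangle is axis-aligned; the map (x,y)→(u,v) scales areas by 2.
u-values: 12, 10, 3; range = 12 − 3 = 9.
v-values: -6, 0, 11; range = 11 − (-6) = 17.
Area = (9 × 17) / 2 = 76.5.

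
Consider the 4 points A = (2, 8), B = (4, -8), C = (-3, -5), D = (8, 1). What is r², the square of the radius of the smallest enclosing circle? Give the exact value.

65

A smallest enclosing disk is always determined by at most three of the input points on its boundary.
The farthest pair is A–B with squared distance 260. The circle on this segment as diameter has centre (3, 0) and r² = 260/4 = 65.
Check C: distance² to centre = 61 ≤ 65, so it lies inside.
All remaining points lie in this disk, and no smaller disk contains both endpoints, so this is the minimum enclosing circle.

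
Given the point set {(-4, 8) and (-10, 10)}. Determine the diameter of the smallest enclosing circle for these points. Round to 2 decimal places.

6.32

The smallest circle enclosing two points has them as diameter endpoints.
Centre = midpoint = (-7, 9); r² = |(-4, 8)−(-10, 10)|²/4 = 40/4 = 10.
Diameter = 2r = 2√10 ≈ 6.32.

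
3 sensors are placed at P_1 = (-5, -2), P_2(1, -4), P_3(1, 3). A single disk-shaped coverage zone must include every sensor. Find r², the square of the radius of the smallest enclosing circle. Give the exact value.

305/18

Side lengths²: P_1P_2² = 40, P_1P_3² = 61, P_2P_3² = 49.
Since P_1P_3² = 61 < 49 + 40 = 89, the triangle is acute, so the smallest enclosing circle is the circumcircle.
Circumcentre = (-7/6, -0.5), r² = 305/18.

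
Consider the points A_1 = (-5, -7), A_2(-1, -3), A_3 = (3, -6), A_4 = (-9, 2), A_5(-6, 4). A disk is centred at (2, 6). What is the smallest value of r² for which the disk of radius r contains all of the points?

The required radius is the distance from (2, 6) to the farthest point.
Squared distances: 218, 90, 145, 137, 68.
Maximum is 218, attained at A_1.

218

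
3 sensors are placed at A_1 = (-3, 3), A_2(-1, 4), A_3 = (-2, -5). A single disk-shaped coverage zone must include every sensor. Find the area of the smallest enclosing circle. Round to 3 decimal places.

64.403

Side lengths²: A_1A_2² = 5, A_1A_3² = 65, A_2A_3² = 82.
Since A_2A_3² = 82 ≥ 65 + 5 = 70, the angle opposite A_2A_3 is not acute, so the smallest enclosing circle has A_2A_3 as diameter.
Centre = midpoint of A_2A_3 = (-1.5, -0.5), r² = 82/4 = 20.5.
Area = π·r² = π·20.5 ≈ 64.403.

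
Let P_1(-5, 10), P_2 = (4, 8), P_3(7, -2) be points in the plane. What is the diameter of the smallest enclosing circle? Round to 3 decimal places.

16.971

Side lengths²: P_1P_2² = 85, P_1P_3² = 288, P_2P_3² = 109.
Since P_1P_3² = 288 ≥ 109 + 85 = 194, the angle opposite P_1P_3 is not acute, so the smallest enclosing circle has P_1P_3 as diameter.
Centre = midpoint of P_1P_3 = (1, 4), r² = 288/4 = 72.
Diameter = 2r = 2√72 ≈ 16.971.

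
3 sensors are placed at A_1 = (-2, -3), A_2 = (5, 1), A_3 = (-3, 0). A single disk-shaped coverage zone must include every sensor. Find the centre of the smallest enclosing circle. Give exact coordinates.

Side lengths²: A_1A_2² = 65, A_1A_3² = 10, A_2A_3² = 65.
Since A_2A_3² = 65 < 65 + 10 = 75, the triangle is acute, so the smallest enclosing circle is the circumcircle.
Circumcentre = (1.1, -0.3), r² = 16.9.
Centre = (1.1, -0.3).

(1.1, -0.3)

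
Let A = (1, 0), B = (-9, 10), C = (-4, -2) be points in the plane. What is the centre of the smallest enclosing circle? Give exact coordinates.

(-4, 5)

Side lengths²: AB² = 200, AC² = 29, BC² = 169.
Since AB² = 200 ≥ 169 + 29 = 198, the angle opposite AB is not acute, so the smallest enclosing circle has AB as diameter.
Centre = midpoint of AB = (-4, 5), r² = 200/4 = 50.
Centre = (-4, 5).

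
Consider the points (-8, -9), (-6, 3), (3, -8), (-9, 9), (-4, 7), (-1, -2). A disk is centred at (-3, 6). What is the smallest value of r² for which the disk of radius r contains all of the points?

The required radius is the distance from (-3, 6) to the farthest point.
Squared distances: 250, 18, 232, 45, 2, 68.
Maximum is 250, attained at (-8, -9).

250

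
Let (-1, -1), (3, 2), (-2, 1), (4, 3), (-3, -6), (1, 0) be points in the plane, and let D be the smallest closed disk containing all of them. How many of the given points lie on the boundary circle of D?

2

By Welzl's lemma the MEC is supported by two points (diametrically opposite) or three points (on a circumcircle).
The farthest pair is (4, 3)–(-3, -6) with squared distance 130. The circle on this segment as diameter has centre (0.5, -1.5) and r² = 130/4 = 32.5.
Check (-1, -1): distance² to centre = 2.5 ≤ 32.5, so it lies inside.
All remaining points lie in this disk, and no smaller disk contains both endpoints, so this is the minimum enclosing circle.
The points at distance exactly r from the centre are (4, 3), (-3, -6) — 2 points.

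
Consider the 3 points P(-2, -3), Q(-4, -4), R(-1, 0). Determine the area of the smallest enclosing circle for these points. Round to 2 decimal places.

Side lengths²: PQ² = 5, PR² = 10, QR² = 25.
Since QR² = 25 ≥ 10 + 5 = 15, the angle opposite QR is not acute, so the smallest enclosing circle has QR as diameter.
Centre = midpoint of QR = (-2.5, -2), r² = 25/4 = 6.25.
Area = π·r² = π·6.25 ≈ 19.63.

19.63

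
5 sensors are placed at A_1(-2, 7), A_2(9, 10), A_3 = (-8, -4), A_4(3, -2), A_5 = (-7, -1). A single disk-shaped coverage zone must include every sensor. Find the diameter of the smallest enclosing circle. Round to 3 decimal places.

The farthest pair is A_2–A_3 with squared distance 485. The circle on this segment as diameter has centre (0.5, 3) and r² = 485/4 = 121.25.
Check A_1: distance² to centre = 22.25 ≤ 121.25, so it lies inside.
All remaining points lie in this disk, and no smaller disk contains both endpoints, so this is the minimum enclosing circle.
Diameter = 2r = 2√(121.25) ≈ 22.023.

22.023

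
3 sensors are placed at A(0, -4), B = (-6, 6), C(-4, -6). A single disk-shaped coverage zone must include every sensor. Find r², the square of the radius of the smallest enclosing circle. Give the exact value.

6290/169

Side lengths²: AB² = 136, AC² = 20, BC² = 148.
Since BC² = 148 < 136 + 20 = 156, the triangle is acute, so the smallest enclosing circle is the circumcircle.
Circumcentre = (-59/13, 1/13), r² = 6290/169.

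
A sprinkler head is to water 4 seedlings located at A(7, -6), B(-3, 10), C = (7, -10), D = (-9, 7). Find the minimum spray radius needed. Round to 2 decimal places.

The minimum enclosing circle of a finite set is fixed by two of the points (as a diameter) or three (as a circumcircle).
The farthest pair is C–D with squared distance 545. The circle on this segment as diameter has centre (-1, -1.5) and r² = 545/4 = 136.25.
Check A: distance² to centre = 84.25 ≤ 136.25, so it lies inside.
All remaining points lie in this disk, and no smaller disk contains both endpoints, so this is the minimum enclosing circle.
r = √(136.25) ≈ 11.67.

11.67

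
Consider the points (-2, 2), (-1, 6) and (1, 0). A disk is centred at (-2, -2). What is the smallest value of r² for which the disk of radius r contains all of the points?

The required radius is the distance from (-2, -2) to the farthest point.
Squared distances: 16, 65, 13.
Maximum is 65, attained at (-1, 6).

65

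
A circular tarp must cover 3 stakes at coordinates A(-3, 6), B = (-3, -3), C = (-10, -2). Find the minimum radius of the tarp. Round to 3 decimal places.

Side lengths²: AB² = 81, AC² = 113, BC² = 50.
Since AC² = 113 < 81 + 50 = 131, the triangle is acute, so the smallest enclosing circle is the circumcircle.
Circumcentre = (-83/14, 1.5), r² = 2825/98.
r = √(2825/98) ≈ 5.369.

5.369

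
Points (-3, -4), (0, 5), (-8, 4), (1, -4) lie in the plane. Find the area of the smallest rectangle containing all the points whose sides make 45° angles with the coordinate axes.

102

In coordinates u = x + y, v = x − y the rectangle is axis-aligned; the map (x,y)→(u,v) scales areas by 2.
u-values: -7, 5, -4, -3; range = 5 − (-7) = 12.
v-values: 1, -5, -12, 5; range = 5 − (-12) = 17.
Area = (12 × 17) / 2 = 102.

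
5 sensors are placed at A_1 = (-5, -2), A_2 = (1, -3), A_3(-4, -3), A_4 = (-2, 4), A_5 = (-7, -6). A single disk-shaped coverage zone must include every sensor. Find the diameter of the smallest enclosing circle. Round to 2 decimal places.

11.19

A smallest enclosing disk is always determined by at most three of the input points on its boundary.
The minimum enclosing circle is determined by three boundary points: A_2, A_4, A_5.
Their circumcentre is (-111/26, -29/26) with r² = 10585/338.
The farthest remaining point A_3 is at distance² 1225/338 ≤ 10585/338.
Diameter = 2r = 2√(10585/338) ≈ 11.19.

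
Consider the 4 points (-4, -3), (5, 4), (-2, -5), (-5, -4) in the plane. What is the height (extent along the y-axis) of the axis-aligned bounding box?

max y = 4, min y = -5, so height = 9.

9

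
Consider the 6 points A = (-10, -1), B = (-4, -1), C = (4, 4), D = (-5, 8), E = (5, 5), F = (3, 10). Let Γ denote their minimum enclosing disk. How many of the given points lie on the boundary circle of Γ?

3

A smallest enclosing disk is always determined by at most three of the input points on its boundary.
The farthest pair is A–F with squared distance 290. The circle on this segment as diameter has centre (-3.5, 4.5) and r² = 290/4 = 72.5.
Check B: distance² to centre = 30.5 ≤ 72.5, so it lies inside.
All remaining points lie in this disk, and no smaller disk contains both endpoints, so this is the minimum enclosing circle.
The points at distance exactly r from the centre are A, E, F — 3 points.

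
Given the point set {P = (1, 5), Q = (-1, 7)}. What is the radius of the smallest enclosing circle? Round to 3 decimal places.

The smallest circle enclosing two points has them as diameter endpoints.
Centre = midpoint = (0, 6); r² = |PQ|²/4 = 8/4 = 2.
r = √2 ≈ 1.414.

1.414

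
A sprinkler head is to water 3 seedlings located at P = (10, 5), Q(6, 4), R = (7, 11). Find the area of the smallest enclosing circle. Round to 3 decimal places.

41.209

Side lengths²: PQ² = 17, PR² = 45, QR² = 50.
Since QR² = 50 < 45 + 17 = 62, the triangle is acute, so the smallest enclosing circle is the circumcircle.
Circumcentre = (131/18, 133/18), r² = 2125/162.
Area = π·r² = π·2125/162 ≈ 41.209.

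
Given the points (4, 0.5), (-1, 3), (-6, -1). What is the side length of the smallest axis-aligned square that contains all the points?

The bounding box has width 10 and height 4.
An axis-aligned square enclosing the set must have side ≥ max(width, height).
So the minimum side is max(10, 4) = 10.

10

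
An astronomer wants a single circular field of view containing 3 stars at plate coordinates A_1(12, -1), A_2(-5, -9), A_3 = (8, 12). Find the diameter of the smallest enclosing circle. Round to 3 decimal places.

Side lengths²: A_1A_2² = 353, A_1A_3² = 185, A_2A_3² = 610.
Since A_2A_3² = 610 ≥ 353 + 185 = 538, the angle opposite A_2A_3 is not acute, so the smallest enclosing circle has A_2A_3 as diameter.
Centre = midpoint of A_2A_3 = (1.5, 1.5), r² = 610/4 = 152.5.
Diameter = 2r = 2√(152.5) ≈ 24.698.

24.698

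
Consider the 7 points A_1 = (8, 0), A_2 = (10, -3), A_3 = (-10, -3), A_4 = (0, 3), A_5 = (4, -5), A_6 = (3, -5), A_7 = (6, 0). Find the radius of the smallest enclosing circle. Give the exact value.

10

The minimum enclosing circle of a finite set is fixed by two of the points (as a diameter) or three (as a circumcircle).
The farthest pair is A_2–A_3 with squared distance 400. The circle on this segment as diameter has centre (0, -3) and r² = 400/4 = 100.
Check A_1: distance² to centre = 73 ≤ 100, so it lies inside.
All remaining points lie in this disk, and no smaller disk contains both endpoints, so this is the minimum enclosing circle.
r = √100 = 10.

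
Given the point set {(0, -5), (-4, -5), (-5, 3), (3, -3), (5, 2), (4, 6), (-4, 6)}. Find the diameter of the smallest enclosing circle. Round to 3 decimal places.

The farthest pair is (-4, -5)–(4, 6) with squared distance 185. The circle on this segment as diameter has centre (0, 0.5) and r² = 185/4 = 46.25.
Check (0, -5): distance² to centre = 30.25 ≤ 46.25, so it lies inside.
All remaining points lie in this disk, and no smaller disk contains both endpoints, so this is the minimum enclosing circle.
Diameter = 2r = 2√(46.25) ≈ 13.601.

13.601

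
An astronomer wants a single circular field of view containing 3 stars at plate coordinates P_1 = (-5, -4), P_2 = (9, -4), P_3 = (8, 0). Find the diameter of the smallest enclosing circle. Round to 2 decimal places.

14.02

Side lengths²: P_1P_2² = 196, P_1P_3² = 185, P_2P_3² = 17.
Since P_1P_2² = 196 < 185 + 17 = 202, the triangle is acute, so the smallest enclosing circle is the circumcircle.
Circumcentre = (2, -3.625), r² = 49.140625.
Diameter = 2r = 2√(49.140625) ≈ 14.02.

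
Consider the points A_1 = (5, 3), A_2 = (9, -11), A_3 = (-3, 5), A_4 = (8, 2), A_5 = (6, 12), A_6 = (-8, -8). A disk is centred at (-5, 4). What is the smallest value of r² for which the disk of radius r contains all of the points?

The required radius is the distance from (-5, 4) to the farthest point.
Squared distances: 101, 421, 5, 173, 185, 153.
Maximum is 421, attained at A_2.

421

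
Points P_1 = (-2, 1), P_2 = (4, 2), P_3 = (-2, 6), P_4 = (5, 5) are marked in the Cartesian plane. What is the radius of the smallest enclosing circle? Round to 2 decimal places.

4.07

The minimum enclosing circle of a finite set is fixed by two of the points (as a diameter) or three (as a circumcircle).
The minimum enclosing circle is determined by three boundary points: P_1, P_3, P_4.
Their circumcentre is (17/14, 3.5) with r² = 1625/98.
The farthest remaining point P_2 is at distance² 981/98 ≤ 1625/98.
r = √(1625/98) ≈ 4.07.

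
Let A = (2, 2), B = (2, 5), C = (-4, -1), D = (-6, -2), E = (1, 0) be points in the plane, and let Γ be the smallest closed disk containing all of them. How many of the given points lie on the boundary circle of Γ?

2

The farthest pair is B–D with squared distance 113. The circle on this segment as diameter has centre (-2, 1.5) and r² = 113/4 = 28.25.
Check A: distance² to centre = 16.25 ≤ 28.25, so it lies inside.
All remaining points lie in this disk, and no smaller disk contains both endpoints, so this is the minimum enclosing circle.
The points at distance exactly r from the centre are B, D — 2 points.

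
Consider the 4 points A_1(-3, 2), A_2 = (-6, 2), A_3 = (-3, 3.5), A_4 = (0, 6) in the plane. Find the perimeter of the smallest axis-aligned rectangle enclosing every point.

20

Width = max x − min x = 0 − (-6) = 6.
Height = max y − min y = 6 − 2 = 4.
Perimeter = 2(6 + 4) = 20.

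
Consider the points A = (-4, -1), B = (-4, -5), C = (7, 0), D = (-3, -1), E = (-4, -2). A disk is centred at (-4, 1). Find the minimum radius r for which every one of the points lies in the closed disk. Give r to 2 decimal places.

The required radius is the distance from (-4, 1) to the farthest point.
Squared distances: 4, 36, 122, 5, 9.
Maximum is 122, attained at C.
r = √122 ≈ 11.05.

11.05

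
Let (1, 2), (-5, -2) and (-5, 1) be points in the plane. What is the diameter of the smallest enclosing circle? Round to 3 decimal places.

Call the three points A, B, C in the order given.
Side lengths²: AB² = 52, AC² = 37, BC² = 9.
Since AB² = 52 ≥ 37 + 9 = 46, the angle opposite AB is not acute, so the smallest enclosing circle has AB as diameter.
Centre = midpoint of AB = (-2, 0), r² = 52/4 = 13.
Diameter = 2r = 2√13 ≈ 7.211.

7.211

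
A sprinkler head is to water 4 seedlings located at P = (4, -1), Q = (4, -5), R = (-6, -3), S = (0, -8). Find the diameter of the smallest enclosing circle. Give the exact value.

The minimum enclosing circle is determined by three boundary points: P, Q, R.
Their circumcentre is (-0.8, -3) with r² = 27.04.
The farthest remaining point S is at distance² 25.64 ≤ 27.04.
Diameter = 2r = 2√(27.04) = 10.4.

10.4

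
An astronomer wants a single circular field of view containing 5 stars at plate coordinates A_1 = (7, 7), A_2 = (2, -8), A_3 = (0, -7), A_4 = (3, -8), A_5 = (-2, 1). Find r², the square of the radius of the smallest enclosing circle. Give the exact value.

A smallest enclosing disk is always determined by at most three of the input points on its boundary.
The farthest pair is A_1–A_2 with squared distance 250. The circle on this segment as diameter has centre (4.5, -0.5) and r² = 250/4 = 62.5.
Check A_3: distance² to centre = 62.5 ≤ 62.5, so it lies inside.
All remaining points lie in this disk, and no smaller disk contains both endpoints, so this is the minimum enclosing circle.

62.5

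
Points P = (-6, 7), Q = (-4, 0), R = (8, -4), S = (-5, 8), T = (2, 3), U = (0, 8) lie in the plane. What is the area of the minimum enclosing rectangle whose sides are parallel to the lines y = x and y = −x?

In coordinates u = x + y, v = x − y the rectangle is axis-aligned; the map (x,y)→(u,v) scales areas by 2.
u-values: 1, -4, 4, 3, 5, 8; range = 8 − (-4) = 12.
v-values: -13, -4, 12, -13, -1, -8; range = 12 − (-13) = 25.
Area = (12 × 25) / 2 = 150.

150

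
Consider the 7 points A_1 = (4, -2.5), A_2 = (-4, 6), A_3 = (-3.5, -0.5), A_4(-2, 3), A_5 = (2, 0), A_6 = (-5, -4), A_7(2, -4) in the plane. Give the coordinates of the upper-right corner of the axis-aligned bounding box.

(4, 6)

x-range [-5, 4], y-range [-4, 6].
The upper-right corner is (4, 6).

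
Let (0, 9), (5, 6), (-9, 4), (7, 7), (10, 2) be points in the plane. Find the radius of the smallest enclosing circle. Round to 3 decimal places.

By Welzl's lemma the MEC is supported by two points (diametrically opposite) or three points (on a circumcircle).
The farthest pair is (-9, 4)–(10, 2) with squared distance 365. The circle on this segment as diameter has centre (0.5, 3) and r² = 365/4 = 91.25.
Check (0, 9): distance² to centre = 36.25 ≤ 91.25, so it lies inside.
All remaining points lie in this disk, and no smaller disk contains both endpoints, so this is the minimum enclosing circle.
r = √(91.25) ≈ 9.552.

9.552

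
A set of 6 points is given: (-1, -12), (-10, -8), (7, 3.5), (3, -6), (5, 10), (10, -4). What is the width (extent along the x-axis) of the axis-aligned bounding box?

20

max x = 10, min x = -10, so width = 20.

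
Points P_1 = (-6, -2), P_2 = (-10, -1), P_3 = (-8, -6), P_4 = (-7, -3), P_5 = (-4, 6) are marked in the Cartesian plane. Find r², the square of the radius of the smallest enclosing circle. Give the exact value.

The farthest pair is P_3–P_5 with squared distance 160. The circle on this segment as diameter has centre (-6, 0) and r² = 160/4 = 40.
Check P_1: distance² to centre = 4 ≤ 40, so it lies inside.
All remaining points lie in this disk, and no smaller disk contains both endpoints, so this is the minimum enclosing circle.

40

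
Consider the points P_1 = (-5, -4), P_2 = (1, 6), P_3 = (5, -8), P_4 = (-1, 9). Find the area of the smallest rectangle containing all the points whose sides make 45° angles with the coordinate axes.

195.5

In coordinates u = x + y, v = x − y the rectangle is axis-aligned; the map (x,y)→(u,v) scales areas by 2.
u-values: -9, 7, -3, 8; range = 8 − (-9) = 17.
v-values: -1, -5, 13, -10; range = 13 − (-10) = 23.
Area = (17 × 23) / 2 = 195.5.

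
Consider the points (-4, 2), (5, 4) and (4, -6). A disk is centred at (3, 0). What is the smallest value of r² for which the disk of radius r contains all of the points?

53

The required radius is the distance from (3, 0) to the farthest point.
Squared distances: 53, 20, 37.
Maximum is 53, attained at (-4, 2).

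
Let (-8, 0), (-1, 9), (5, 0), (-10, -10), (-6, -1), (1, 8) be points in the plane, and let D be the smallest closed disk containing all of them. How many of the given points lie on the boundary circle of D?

3

By Welzl's lemma the MEC is supported by two points (diametrically opposite) or three points (on a circumcircle).
The minimum enclosing circle is determined by three boundary points: (-1, 9), (-10, -10), (1, 8).
Their circumcentre is (-441/94, -83/94) with r² = 491725/4418.
The farthest remaining point (5, 0) is at distance² 418405/4418 ≤ 491725/4418.
The points at distance exactly r from the centre are (-1, 9), (-10, -10), (1, 8) — 3 points.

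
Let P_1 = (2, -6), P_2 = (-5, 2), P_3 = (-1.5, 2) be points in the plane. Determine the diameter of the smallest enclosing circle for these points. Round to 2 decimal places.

10.63

Side lengths²: P_1P_2² = 113, P_1P_3² = 76.25, P_2P_3² = 12.25.
Since P_1P_2² = 113 ≥ 76.25 + 12.25 = 88.5, the angle opposite P_1P_2 is not acute, so the smallest enclosing circle has P_1P_2 as diameter.
Centre = midpoint of P_1P_2 = (-1.5, -2), r² = 113/4 = 28.25.
Diameter = 2r = 2√(28.25) ≈ 10.63.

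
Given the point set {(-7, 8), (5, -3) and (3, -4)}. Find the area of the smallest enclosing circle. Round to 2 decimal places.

208.13

Call the three points A, B, C in the order given.
Side lengths²: AB² = 265, AC² = 244, BC² = 5.
Since AB² = 265 ≥ 244 + 5 = 249, the angle opposite AB is not acute, so the smallest enclosing circle has AB as diameter.
Centre = midpoint of AB = (-1, 2.5), r² = 265/4 = 66.25.
Area = π·r² = π·66.25 ≈ 208.13.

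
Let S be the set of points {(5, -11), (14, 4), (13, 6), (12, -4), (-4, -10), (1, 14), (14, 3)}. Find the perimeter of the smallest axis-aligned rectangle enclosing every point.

Width = max x − min x = 14 − (-4) = 18.
Height = max y − min y = 14 − (-11) = 25.
Perimeter = 2(18 + 25) = 86.

86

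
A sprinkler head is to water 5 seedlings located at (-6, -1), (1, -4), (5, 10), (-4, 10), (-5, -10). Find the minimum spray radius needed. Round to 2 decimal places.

A smallest enclosing disk is always determined by at most three of the input points on its boundary.
The farthest pair is (5, 10)–(-5, -10) with squared distance 500. The circle on this segment as diameter has centre (0, 0) and r² = 500/4 = 125.
Check (-6, -1): distance² to centre = 37 ≤ 125, so it lies inside.
All remaining points lie in this disk, and no smaller disk contains both endpoints, so this is the minimum enclosing circle.
r = √125 ≈ 11.18.

11.18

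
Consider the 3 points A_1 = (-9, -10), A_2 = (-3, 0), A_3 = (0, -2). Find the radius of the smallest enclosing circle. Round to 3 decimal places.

Side lengths²: A_1A_2² = 136, A_1A_3² = 145, A_2A_3² = 13.
Since A_1A_3² = 145 < 136 + 13 = 149, the triangle is acute, so the smallest enclosing circle is the circumcircle.
Circumcentre = (-197/42, -81/14), r² = 32045/882.
r = √(32045/882) ≈ 6.028.

6.028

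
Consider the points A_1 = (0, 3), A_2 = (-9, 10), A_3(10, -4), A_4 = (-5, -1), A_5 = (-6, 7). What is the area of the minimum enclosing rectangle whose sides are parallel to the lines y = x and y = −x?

In coordinates u = x + y, v = x − y the rectangle is axis-aligned; the map (x,y)→(u,v) scales areas by 2.
u-values: 3, 1, 6, -6, 1; range = 6 − (-6) = 12.
v-values: -3, -19, 14, -4, -13; range = 14 − (-19) = 33.
Area = (12 × 33) / 2 = 198.

198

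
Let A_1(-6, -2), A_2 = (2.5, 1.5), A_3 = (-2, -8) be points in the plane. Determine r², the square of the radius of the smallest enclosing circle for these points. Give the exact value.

Side lengths²: A_1A_2² = 84.5, A_1A_3² = 52, A_2A_3² = 110.5.
Since A_2A_3² = 110.5 < 84.5 + 52 = 136.5, the triangle is acute, so the smallest enclosing circle is the circumcircle.
Circumcentre = (-0.7, -2.8), r² = 28.73.

28.73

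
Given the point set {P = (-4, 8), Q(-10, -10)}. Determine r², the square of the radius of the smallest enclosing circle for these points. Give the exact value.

90

The smallest circle enclosing two points has them as diameter endpoints.
Centre = midpoint = (-7, -1); r² = |PQ|²/4 = 360/4 = 90.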